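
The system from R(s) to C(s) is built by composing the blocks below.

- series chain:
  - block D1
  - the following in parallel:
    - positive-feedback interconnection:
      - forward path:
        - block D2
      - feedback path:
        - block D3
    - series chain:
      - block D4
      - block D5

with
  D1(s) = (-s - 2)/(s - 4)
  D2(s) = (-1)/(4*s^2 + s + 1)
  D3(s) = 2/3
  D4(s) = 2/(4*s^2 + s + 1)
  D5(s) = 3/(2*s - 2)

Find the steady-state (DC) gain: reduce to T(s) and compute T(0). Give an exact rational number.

Step 1 - feedback reduction of D2, D3 = (-3)/(12*s^2 + 3*s + 5)
Step 2 - combine D4, D5 in series = 3/(4*s^3 - 3*s^2 - 1)
Step 3 - parallel reduction of [D2/(1-D2*D3)], (D4*D5) = (-12*s^3 + 45*s^2 + 9*s + 18)/(48*s^5 - 24*s^4 + 11*s^3 - 27*s^2 - 3*s - 5)
Step 4 - cascade D1, ([D2/(1-D2*D3)]+(D4*D5)) = (12*s^4 - 21*s^3 - 99*s^2 - 36*s - 36)/(48*s^6 - 216*s^5 + 107*s^4 - 71*s^3 + 105*s^2 + 7*s + 20)
Step 4 gives the overall T(s). Then T(0) = -36/20 = -9/5.

Therefore the answer is -9/5.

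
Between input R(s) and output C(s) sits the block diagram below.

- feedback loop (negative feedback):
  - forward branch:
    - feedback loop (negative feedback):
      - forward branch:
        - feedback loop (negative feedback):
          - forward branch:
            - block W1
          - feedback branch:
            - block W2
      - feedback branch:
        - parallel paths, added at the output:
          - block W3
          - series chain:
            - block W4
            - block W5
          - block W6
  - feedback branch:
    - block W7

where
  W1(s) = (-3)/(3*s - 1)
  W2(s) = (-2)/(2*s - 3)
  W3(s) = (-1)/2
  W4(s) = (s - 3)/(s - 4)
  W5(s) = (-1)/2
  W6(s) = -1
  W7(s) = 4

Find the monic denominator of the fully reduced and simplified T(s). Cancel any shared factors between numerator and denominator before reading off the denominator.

First reduce the diagram to T(s).

Step 1: apply the feedback formula to W1, W2, giving (9 - 6*s)/(6*s^2 - 11*s + 9)
Step 2: cascade W4, W5, giving (3 - s)/(2*s - 8)
Step 3: combine W3, (W4*W5), W6 in parallel, giving (15 - 4*s)/(2*s - 8)
Step 4: feedback reduction of [W1/(1+W1*W2)], (W3+(W4*W5)+W6), giving (-12*s^2 + 66*s - 72)/(12*s^3 - 46*s^2 - 20*s + 63)
Step 5: apply the feedback formula to [[W1/(1+W1*W2)]/(1+[W1/(1+W1*W2)]*(W3+(W4*W5)+W6))], W7, giving (-12*s^2 + 66*s - 72)/(12*s^3 - 94*s^2 + 244*s - 225)
T(s) is the step-5 result (common factors already cancelled). Leading coefficient of the denominator: 12. Divide through by 12 for the monic polynomial.

Answer: s^3 - 47*s^2/6 + 61*s/3 - 75/4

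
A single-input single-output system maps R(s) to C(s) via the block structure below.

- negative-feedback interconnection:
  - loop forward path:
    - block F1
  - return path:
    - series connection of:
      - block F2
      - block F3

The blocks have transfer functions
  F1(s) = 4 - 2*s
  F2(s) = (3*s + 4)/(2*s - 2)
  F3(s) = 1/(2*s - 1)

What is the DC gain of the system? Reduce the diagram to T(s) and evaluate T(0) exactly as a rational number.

[1] series reduction of F2, F3 -> (3*s + 4)/(4*s^2 - 6*s + 2)
[2] close the feedback loop around F1, (F2*F3) -> (4*s^3 - 14*s^2 + 14*s - 4)/(s^2 + s - 9)
Step 2 gives the overall T(s). Then T(0) = -4/(-9) = 4/9.

Therefore the answer is 4/9.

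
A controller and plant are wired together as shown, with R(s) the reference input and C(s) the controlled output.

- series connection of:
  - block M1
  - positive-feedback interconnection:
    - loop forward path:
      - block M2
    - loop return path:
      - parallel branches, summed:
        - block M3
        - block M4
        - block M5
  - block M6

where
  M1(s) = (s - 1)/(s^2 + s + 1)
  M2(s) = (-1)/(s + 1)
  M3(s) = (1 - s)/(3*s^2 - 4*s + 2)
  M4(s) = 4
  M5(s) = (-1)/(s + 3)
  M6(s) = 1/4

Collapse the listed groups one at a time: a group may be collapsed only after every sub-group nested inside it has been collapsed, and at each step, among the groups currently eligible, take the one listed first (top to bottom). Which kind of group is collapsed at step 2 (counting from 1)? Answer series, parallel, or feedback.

The answer is feedback.

Reasoning:
[1] parallel reduction of M3, M4, M5
[2] collapse the loop (M2 forward, (M3+M4+M5) return)
[3] reduce the series chain M1, [M2/(1-M2*(M3+M4+M5))], M6
Step 2 collapses a feedback group.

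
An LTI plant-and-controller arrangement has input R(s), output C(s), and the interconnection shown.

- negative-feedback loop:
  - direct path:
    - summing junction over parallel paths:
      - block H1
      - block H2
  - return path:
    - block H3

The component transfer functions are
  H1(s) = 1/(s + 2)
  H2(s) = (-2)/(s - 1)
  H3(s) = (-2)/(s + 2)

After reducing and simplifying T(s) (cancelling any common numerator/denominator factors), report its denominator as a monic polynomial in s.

First reduce the diagram to T(s).

1. add H1, H2 (parallel); result (-s - 5)/(s^2 + s - 2)
2. collapse the loop ((H1+H2) forward, H3 return); result (-s^2 - 7*s - 10)/(s^3 + 3*s^2 + 2*s + 6)
No further cancellation is possible in the step-2 result, so that is T(s). Its denominator is already monic.

Answer: s^3 + 3*s^2 + 2*s + 6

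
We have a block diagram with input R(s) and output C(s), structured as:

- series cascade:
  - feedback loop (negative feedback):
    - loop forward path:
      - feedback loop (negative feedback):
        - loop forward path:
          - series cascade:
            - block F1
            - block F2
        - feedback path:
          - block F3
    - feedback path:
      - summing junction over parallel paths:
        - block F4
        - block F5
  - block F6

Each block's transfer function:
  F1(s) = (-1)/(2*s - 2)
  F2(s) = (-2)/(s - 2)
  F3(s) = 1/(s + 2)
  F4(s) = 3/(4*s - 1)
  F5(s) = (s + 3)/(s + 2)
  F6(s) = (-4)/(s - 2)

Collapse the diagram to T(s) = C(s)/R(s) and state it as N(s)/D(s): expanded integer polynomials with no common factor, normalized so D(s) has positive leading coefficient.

First reduce the diagram to T(s).

Step 1 - combine F1, F2 in series: 1/(s^2 - 3*s + 2)
Step 2 - collapse the loop ((F1*F2) forward, F3 return): (s + 2)/(s^3 - s^2 - 4*s + 5)
Step 3 - combine F4, F5 in parallel: (4*s^2 + 14*s + 3)/(4*s^2 + 7*s - 2)
Step 4 - reduce the feedback loop with forward [(F1*F2)/(1+(F1*F2)*F3)] and return (F4+F5): (4*s^2 + 7*s - 2)/(4*s^4 - 5*s^3 - 11*s^2 + 38*s - 2)
Step 5 - series reduction of [[(F1*F2)/(1+(F1*F2)*F3)]/(1+[(F1*F2)/(1+(F1*F2)*F3)]*(F4+F5))], F6: this yields T(s), and no further normalization is needed

Answer: (-16*s^2 - 28*s + 8)/(4*s^5 - 13*s^4 - s^3 + 60*s^2 - 78*s + 4)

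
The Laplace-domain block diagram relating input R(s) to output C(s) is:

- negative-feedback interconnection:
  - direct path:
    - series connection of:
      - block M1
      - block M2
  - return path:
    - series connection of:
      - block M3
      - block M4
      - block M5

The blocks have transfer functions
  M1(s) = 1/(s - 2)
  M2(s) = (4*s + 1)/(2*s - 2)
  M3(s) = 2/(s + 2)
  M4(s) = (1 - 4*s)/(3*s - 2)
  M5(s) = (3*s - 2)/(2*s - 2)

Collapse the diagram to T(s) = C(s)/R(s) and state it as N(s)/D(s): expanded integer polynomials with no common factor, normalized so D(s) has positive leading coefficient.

1. combine M1, M2 in series -> (4*s + 1)/(2*s^2 - 6*s + 4)
2. reduce the series chain M3, M4, M5 -> (1 - 4*s)/(s^2 + s - 2)
3. apply the feedback formula to (M1*M2), (M3*M4*M5), giving the overall T(s)

Answer: (4*s^3 + 5*s^2 - 7*s - 2)/(2*s^4 - 4*s^3 - 22*s^2 + 16*s - 7)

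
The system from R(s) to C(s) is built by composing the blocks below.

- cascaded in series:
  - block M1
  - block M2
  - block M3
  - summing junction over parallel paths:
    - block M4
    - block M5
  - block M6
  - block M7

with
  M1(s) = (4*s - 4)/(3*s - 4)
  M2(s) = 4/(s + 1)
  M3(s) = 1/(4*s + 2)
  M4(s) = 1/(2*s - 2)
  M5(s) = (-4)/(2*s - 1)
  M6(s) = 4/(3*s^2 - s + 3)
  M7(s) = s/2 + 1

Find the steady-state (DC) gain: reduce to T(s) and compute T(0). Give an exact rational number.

Step 1 - combine M4, M5 in parallel = (7 - 6*s)/(4*s^2 - 6*s + 2)
Step 2 - cascade M1, M2, M3, (M4+M5), M6, M7 = (-48*s^2 - 40*s + 112)/(36*s^6 - 24*s^5 - 17*s^4 + 10*s^3 - 46*s^2 - s + 12)
DC gain: substitute s = 0 into T(s) from step 2: T(0) = 112/12 = 28/3.

Answer: 28/3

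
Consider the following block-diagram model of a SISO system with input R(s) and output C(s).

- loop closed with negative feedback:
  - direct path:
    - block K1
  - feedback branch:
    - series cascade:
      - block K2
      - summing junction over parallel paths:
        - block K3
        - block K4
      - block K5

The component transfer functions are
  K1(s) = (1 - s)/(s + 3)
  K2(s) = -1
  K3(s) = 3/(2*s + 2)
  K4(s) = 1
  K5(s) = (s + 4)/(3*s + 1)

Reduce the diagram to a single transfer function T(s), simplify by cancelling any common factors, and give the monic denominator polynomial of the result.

(1) sum the parallel branches K3, K4; result (2*s + 5)/(2*s + 2)
(2) combine K2, (K3+K4), K5 in series; result (-2*s^2 - 13*s - 20)/(6*s^2 + 8*s + 2)
(3) feedback reduction of K1, (K2*(K3+K4)*K5); result (-6*s^3 - 2*s^2 + 6*s + 2)/(8*s^3 + 37*s^2 + 33*s - 14)
No further cancellation is possible in the step-3 result, so that is T(s). Its denominator becomes monic after dividing by the leading coefficient 8.

Answer: s^3 + 37*s^2/8 + 33*s/8 - 7/4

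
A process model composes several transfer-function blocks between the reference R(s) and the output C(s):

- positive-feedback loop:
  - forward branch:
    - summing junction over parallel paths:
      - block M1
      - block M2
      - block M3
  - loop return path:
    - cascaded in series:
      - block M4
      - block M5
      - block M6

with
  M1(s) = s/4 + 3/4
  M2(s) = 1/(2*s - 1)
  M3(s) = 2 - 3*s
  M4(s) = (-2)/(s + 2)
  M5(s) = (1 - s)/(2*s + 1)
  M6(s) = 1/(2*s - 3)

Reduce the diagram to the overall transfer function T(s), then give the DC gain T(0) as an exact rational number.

Step 1 - combine M1, M2, M3 in parallel, giving (-22*s^2 + 33*s - 7)/(8*s - 4)
Step 2 - multiply M4, M5, M6 (series), giving (2*s - 2)/(4*s^3 + 4*s^2 - 11*s - 6)
Step 3 - reduce the feedback loop with forward (M1+M2+M3) and return (M4*M5*M6), giving (-88*s^5 + 44*s^4 + 346*s^3 - 259*s^2 - 121*s + 42)/(32*s^4 + 60*s^3 - 214*s^2 + 76*s + 10)
The step-3 result is T(s). Setting s = 0: T(0) = 42/10 = 21/5.

Final answer: 21/5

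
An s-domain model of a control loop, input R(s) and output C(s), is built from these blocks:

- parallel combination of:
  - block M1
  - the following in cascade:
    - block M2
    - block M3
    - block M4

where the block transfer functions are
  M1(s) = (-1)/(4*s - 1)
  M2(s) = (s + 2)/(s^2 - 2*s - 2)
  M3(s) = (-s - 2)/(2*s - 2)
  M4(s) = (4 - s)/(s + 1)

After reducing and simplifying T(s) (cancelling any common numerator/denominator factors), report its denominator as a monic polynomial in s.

Reducing step by step:

Step 1: reduce the series chain M2, M3, M4: (s^3 - 12*s - 16)/(2*s^4 - 4*s^3 - 6*s^2 + 4*s + 4)
Step 2: reduce the parallel group M1, (M2*M3*M4): (2*s^4 + 3*s^3 - 42*s^2 - 56*s + 12)/(8*s^5 - 18*s^4 - 20*s^3 + 22*s^2 + 12*s - 4)
That last expression is T(s), already simplified. Scaling its denominator by 1/8 (the reciprocal of the leading coefficient) yields the monic denominator.

Answer: s^5 - 9*s^4/4 - 5*s^3/2 + 11*s^2/4 + 3*s/2 - 1/2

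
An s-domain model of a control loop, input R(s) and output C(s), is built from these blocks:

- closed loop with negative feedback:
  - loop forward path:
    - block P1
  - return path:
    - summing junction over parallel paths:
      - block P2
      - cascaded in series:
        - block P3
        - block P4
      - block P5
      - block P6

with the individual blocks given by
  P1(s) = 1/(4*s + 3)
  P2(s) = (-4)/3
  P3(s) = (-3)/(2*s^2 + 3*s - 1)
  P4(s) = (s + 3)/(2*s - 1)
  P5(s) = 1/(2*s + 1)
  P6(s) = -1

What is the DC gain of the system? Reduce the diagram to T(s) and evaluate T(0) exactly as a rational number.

(1) cascade P3, P4: (-3*s - 9)/(4*s^3 + 4*s^2 - 5*s + 1)
(2) combine P2, (P3*P4), P5, P6 in parallel: (-56*s^4 - 72*s^3 + 36*s^2 - 57*s - 31)/(24*s^4 + 36*s^3 - 18*s^2 - 9*s + 3)
(3) feedback reduction of P1, (P2+(P3*P4)+P5+P6): (24*s^4 + 36*s^3 - 18*s^2 - 9*s + 3)/(96*s^5 + 160*s^4 - 36*s^3 - 54*s^2 - 72*s - 22)
DC gain: substitute s = 0 into T(s) from step 3: T(0) = 3/(-22) = -3/22.

Answer: -3/22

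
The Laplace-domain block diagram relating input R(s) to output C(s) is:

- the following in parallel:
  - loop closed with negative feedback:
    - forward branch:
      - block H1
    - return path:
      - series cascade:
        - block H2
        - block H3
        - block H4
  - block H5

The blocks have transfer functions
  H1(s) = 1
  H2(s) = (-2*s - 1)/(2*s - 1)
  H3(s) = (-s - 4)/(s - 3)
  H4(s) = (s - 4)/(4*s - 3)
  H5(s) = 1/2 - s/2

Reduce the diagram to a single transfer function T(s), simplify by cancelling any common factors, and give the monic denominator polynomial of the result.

The answer is s^3 - 33*s^2/10 + s/10 - 5/2.

Reasoning:
Step 1. series reduction of H2, H3, H4 gives (2*s^3 + s^2 - 32*s - 16)/(8*s^3 - 34*s^2 + 33*s - 9)
Step 2. apply the feedback formula to H1, (H2*H3*H4) gives (8*s^3 - 34*s^2 + 33*s - 9)/(10*s^3 - 33*s^2 + s - 25)
Step 3. add [H1/(1+H1*(H2*H3*H4))], H5 (parallel) gives (-10*s^4 + 59*s^3 - 102*s^2 + 92*s - 43)/(20*s^3 - 66*s^2 + 2*s - 50)
No further cancellation is possible in the step-3 result, so that is T(s). Its denominator becomes monic after dividing by the leading coefficient 20.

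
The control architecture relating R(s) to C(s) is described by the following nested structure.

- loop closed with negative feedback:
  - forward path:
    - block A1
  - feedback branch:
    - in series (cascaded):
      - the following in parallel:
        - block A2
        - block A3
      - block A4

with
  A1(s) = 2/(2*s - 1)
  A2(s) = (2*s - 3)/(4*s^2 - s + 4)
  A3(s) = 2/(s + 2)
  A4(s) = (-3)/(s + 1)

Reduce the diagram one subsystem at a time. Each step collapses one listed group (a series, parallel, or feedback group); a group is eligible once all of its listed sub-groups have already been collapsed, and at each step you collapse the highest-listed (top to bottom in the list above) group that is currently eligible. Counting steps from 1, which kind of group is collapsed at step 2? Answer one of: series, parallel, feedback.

(1) add A2, A3 (parallel)
(2) combine (A2+A3), A4 in series
(3) reduce the feedback loop with forward A1 and return ((A2+A3)*A4)
Step 2: series.

Therefore the answer is series.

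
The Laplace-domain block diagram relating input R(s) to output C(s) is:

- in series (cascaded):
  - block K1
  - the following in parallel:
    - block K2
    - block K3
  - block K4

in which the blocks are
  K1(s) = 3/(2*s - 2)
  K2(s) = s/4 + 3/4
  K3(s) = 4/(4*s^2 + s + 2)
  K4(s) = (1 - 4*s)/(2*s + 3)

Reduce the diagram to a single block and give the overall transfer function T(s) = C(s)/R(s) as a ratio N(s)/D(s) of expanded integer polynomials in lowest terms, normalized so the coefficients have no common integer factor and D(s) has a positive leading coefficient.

Reducing step by step:

Step 1. sum the parallel branches K2, K3 gives (4*s^3 + 13*s^2 + 5*s + 22)/(16*s^2 + 4*s + 8)
Step 2. series reduction of K1, (K2+K3), K4 - this is the overall T(s), already in the required normalized form

Answer: (-48*s^4 - 144*s^3 - 21*s^2 - 249*s + 66)/(64*s^4 + 48*s^3 - 56*s^2 - 8*s - 48)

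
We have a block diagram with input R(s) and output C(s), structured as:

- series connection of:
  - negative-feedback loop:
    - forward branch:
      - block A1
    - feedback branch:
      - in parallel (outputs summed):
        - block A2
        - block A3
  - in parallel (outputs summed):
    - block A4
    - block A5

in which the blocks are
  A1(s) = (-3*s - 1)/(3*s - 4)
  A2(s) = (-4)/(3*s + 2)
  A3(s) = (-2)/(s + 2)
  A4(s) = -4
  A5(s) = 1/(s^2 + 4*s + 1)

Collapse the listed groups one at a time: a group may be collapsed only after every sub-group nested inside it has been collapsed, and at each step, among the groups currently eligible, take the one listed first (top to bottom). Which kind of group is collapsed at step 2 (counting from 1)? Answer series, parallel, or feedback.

1. combine A2, A3 in parallel
2. apply the feedback formula to A1, (A2+A3)
3. combine A4, A5 in parallel
4. combine [A1/(1+A1*(A2+A3))], (A4+A5) in series
So the answer for step 2 is feedback.

Final answer: feedback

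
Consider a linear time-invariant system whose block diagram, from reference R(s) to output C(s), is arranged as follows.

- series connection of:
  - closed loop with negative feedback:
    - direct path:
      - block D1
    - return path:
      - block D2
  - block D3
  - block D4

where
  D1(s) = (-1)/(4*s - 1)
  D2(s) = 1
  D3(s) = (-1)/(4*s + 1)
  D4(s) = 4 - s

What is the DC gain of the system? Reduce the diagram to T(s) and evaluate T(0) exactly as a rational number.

Step 1. reduce the feedback loop with forward D1 and return D2 gives (-1)/(4*s - 2)
Step 2. multiply [D1/(1+D1*D2)], D3, D4 (series) gives (4 - s)/(16*s^2 - 4*s - 2)
DC gain: substitute s = 0 into T(s) from step 2: T(0) = 4/(-2) = -2.

Therefore the answer is -2.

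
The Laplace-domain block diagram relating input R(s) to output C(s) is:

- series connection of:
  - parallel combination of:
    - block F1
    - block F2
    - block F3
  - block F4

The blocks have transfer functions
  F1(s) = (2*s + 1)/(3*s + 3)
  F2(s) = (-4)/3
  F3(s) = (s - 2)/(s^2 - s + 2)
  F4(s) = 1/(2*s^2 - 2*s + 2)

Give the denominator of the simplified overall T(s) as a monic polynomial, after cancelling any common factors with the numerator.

Answer: s^5 - s^4 + 2*s^3 + s^2 - s + 2

Working:
1. combine F1, F2, F3 in parallel: (-2*s^3 + 2*s^2 - 4*s - 12)/(3*s^3 + 3*s + 6)
2. series reduction of (F1+F2+F3), F4: (-s^3 + s^2 - 2*s - 6)/(3*s^5 - 3*s^4 + 6*s^3 + 3*s^2 - 3*s + 6)
Step 2 gives the fully reduced T(s), with no common factor left to cancel. The denominator's leading coefficient is 3, so divide each of its coefficients by 3 to get the monic form.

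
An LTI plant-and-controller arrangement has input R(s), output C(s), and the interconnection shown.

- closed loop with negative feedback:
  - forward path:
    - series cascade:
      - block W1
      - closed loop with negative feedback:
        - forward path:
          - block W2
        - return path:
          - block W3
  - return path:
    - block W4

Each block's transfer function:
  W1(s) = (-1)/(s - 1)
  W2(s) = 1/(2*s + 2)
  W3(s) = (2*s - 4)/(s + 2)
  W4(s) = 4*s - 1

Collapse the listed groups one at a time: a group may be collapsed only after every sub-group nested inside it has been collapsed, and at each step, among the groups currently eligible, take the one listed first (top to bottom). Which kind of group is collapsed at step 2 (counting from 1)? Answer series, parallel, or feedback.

Step 1: close the feedback loop around W2, W3
Step 2: reduce the series chain W1, [W2/(1+W2*W3)]
Step 3: feedback reduction of (W1*[W2/(1+W2*W3)]), W4
Step 2 collapses a series group.

Therefore the answer is series.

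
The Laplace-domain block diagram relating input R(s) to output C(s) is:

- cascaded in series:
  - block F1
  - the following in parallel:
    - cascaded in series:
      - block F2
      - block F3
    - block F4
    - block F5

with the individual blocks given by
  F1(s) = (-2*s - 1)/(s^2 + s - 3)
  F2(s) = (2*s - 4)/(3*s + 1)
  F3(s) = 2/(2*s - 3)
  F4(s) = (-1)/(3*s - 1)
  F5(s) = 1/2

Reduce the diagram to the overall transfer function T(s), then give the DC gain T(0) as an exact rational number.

(1) series reduction of F2, F3; result (4*s - 8)/(6*s^2 - 7*s - 3)
(2) reduce the parallel group (F2*F3), F4, F5; result (18*s^3 - 15*s^2 - 44*s + 25)/(36*s^3 - 54*s^2 - 4*s + 6)
(3) series reduction of F1, ((F2*F3)+F4+F5); result (-36*s^4 + 12*s^3 + 103*s^2 - 6*s - 25)/(36*s^5 - 18*s^4 - 166*s^3 + 164*s^2 + 18*s - 18)
Step 3 gives the overall T(s). Then T(0) = -25/(-18) = 25/18.

Final answer: 25/18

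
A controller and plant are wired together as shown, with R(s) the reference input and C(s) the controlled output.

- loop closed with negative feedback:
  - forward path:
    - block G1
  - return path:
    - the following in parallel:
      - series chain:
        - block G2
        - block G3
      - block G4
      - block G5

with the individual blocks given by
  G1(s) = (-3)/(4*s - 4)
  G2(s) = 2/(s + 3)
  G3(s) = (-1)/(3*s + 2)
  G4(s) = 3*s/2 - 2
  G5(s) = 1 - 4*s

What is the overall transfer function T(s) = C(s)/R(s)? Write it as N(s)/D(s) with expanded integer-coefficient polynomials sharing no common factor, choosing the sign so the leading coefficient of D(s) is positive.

(1) cascade G2, G3: (-2)/(3*s^2 + 11*s + 6)
(2) combine (G2*G3), G4, G5 in parallel: (-15*s^3 - 61*s^2 - 52*s - 16)/(6*s^2 + 22*s + 12)
(3) close the feedback loop around G1, ((G2*G3)+G4+G5): this yields T(s), and no further normalization is needed

Answer: (-18*s^2 - 66*s - 36)/(69*s^3 + 247*s^2 + 116*s)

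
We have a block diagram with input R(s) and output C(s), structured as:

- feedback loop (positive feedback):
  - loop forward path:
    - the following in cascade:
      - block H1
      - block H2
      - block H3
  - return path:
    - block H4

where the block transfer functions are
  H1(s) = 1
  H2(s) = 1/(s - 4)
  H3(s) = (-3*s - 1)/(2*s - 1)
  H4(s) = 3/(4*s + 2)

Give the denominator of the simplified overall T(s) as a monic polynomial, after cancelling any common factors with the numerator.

First reduce the diagram to T(s).

[1] combine H1, H2, H3 in series = (-3*s - 1)/(2*s^2 - 9*s + 4)
[2] close the feedback loop around (H1*H2*H3), H4 = (-12*s^2 - 10*s - 2)/(8*s^3 - 32*s^2 + 7*s + 11)
That last expression is T(s), already simplified. Scaling its denominator by 1/8 (the reciprocal of the leading coefficient) yields the monic denominator.

Answer: s^3 - 4*s^2 + 7*s/8 + 11/8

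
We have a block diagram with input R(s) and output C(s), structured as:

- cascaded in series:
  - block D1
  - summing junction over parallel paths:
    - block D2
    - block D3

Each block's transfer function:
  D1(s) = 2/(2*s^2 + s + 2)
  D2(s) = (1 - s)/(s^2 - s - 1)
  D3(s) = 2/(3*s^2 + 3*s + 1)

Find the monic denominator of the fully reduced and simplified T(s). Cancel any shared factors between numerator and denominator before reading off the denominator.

The answer is s^6 + s^5/2 - 2*s^4/3 - 13*s^3/6 - 8*s^2/3 - 3*s/2 - 1/3.

Reasoning:
Step 1 - reduce the parallel group D2, D3 = (-3*s^3 + 2*s^2 - 1)/(3*s^4 - 5*s^2 - 4*s - 1)
Step 2 - cascade D1, (D2+D3) = (-6*s^3 + 4*s^2 - 2)/(6*s^6 + 3*s^5 - 4*s^4 - 13*s^3 - 16*s^2 - 9*s - 2)
That last expression is T(s), already simplified. Scaling its denominator by 1/6 (the reciprocal of the leading coefficient) yields the monic denominator.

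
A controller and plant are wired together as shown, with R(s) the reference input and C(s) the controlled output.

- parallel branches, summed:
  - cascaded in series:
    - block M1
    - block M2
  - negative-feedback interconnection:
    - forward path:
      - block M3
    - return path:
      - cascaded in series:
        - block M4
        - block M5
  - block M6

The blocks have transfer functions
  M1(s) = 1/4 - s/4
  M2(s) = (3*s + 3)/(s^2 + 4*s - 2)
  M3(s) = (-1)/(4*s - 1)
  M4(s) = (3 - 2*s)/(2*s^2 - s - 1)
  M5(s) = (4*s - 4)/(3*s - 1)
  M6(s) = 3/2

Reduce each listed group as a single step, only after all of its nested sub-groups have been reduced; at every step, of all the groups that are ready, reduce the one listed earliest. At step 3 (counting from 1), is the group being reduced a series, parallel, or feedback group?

The answer is feedback.

Reasoning:
Step 1. series reduction of M1, M2
Step 2. series reduction of M4, M5
Step 3. reduce the feedback loop with forward M3 and return (M4*M5)
Step 4. add (M1*M2), [M3/(1+M3*(M4*M5))], M6 (parallel)
The group at step 3 is a feedback group.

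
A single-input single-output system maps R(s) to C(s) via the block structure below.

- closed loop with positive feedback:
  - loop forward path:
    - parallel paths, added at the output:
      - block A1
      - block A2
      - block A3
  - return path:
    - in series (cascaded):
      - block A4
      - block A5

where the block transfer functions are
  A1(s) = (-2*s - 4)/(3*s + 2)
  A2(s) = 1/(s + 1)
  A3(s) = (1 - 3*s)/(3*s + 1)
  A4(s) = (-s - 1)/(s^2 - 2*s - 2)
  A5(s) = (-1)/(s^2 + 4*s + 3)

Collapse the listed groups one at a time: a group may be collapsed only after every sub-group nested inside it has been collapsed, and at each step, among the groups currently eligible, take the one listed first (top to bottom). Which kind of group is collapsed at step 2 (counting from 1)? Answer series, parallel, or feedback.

Step 1: reduce the parallel group A1, A2, A3
Step 2: combine A4, A5 in series
Step 3: apply the feedback formula to (A1+A2+A3), (A4*A5)
Step 2 collapses a series group.

Final answer: series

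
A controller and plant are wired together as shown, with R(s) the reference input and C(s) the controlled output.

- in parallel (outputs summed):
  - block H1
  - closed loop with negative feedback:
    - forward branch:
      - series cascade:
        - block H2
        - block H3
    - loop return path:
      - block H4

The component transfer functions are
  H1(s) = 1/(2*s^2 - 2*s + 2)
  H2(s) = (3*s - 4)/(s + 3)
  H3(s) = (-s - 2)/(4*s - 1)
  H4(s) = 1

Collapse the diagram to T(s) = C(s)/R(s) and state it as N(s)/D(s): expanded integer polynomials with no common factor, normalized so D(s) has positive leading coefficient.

First reduce the diagram to T(s).

Step 1. reduce the series chain H2, H3; result (-3*s^2 - 2*s + 8)/(4*s^2 + 11*s - 3)
Step 2. close the feedback loop around (H2*H3), H4; result (-3*s^2 - 2*s + 8)/(s^2 + 9*s + 5)
Step 3. sum the parallel branches H1, [(H2*H3)/(1+(H2*H3)*H4)] - this is the overall T(s), already in the required normalized form

Answer: (-6*s^4 + 2*s^3 + 15*s^2 - 11*s + 21)/(2*s^4 + 16*s^3 - 6*s^2 + 8*s + 10)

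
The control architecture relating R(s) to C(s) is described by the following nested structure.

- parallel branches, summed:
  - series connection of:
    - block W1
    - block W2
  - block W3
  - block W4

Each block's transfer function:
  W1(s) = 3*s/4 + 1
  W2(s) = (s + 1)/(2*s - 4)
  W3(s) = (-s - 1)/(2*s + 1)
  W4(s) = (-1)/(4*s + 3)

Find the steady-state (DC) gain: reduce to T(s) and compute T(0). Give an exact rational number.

First reduce the diagram to T(s).

(1) combine W1, W2 in series gives (3*s^2 + 7*s + 4)/(8*s - 16)
(2) add (W1*W2), W3, W4 (parallel) gives (24*s^4 + 54*s^3 + 103*s^2 + 173*s + 76)/(64*s^3 - 48*s^2 - 136*s - 48)
DC gain: substitute s = 0 into T(s) from step 2: T(0) = 76/(-48) = -19/12.

Answer: -19/12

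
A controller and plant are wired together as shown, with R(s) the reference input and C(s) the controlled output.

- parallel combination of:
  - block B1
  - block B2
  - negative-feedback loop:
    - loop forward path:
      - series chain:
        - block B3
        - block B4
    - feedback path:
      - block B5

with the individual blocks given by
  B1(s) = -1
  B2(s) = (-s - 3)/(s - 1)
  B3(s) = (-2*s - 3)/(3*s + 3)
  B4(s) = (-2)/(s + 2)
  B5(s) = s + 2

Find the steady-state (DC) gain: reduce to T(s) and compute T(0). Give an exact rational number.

1. multiply B3, B4 (series); result (4*s + 6)/(3*s^2 + 9*s + 6)
2. collapse the loop ((B3*B4) forward, B5 return); result (4*s + 6)/(7*s^2 + 23*s + 18)
3. reduce the parallel group B1, B2, [(B3*B4)/(1+(B3*B4)*B5)]; result (-14*s^3 - 56*s^2 - 80*s - 42)/(7*s^3 + 16*s^2 - 5*s - 18)
That last expression is T(s); at s = 0 only the constant terms survive, so T(0) = -42/(-18) = 7/3.

Final answer: 7/3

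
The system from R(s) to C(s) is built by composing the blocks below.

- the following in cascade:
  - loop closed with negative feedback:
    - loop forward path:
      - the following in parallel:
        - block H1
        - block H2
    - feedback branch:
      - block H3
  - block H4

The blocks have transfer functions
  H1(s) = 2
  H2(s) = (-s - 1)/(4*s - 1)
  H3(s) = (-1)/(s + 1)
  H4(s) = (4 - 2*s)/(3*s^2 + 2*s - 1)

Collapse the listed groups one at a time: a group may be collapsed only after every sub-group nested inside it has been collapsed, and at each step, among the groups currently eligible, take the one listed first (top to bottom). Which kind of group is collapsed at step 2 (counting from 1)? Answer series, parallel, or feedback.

Answer: feedback

Working:
Step 1. parallel reduction of H1, H2
Step 2. reduce the feedback loop with forward (H1+H2) and return H3
Step 3. cascade [(H1+H2)/(1+(H1+H2)*H3)], H4
The group at step 2 is a feedback group.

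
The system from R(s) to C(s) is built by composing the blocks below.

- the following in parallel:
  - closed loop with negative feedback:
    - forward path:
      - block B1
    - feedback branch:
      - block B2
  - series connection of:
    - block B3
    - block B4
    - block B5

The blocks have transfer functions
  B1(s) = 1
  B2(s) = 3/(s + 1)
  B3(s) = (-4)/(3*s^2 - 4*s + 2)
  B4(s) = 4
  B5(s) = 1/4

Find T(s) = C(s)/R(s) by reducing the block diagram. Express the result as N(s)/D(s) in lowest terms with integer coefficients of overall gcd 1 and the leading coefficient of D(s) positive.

(1) feedback reduction of B1, B2, giving (s + 1)/(s + 4)
(2) reduce the series chain B3, B4, B5, giving (-4)/(3*s^2 - 4*s + 2)
(3) reduce the parallel group [B1/(1+B1*B2)], (B3*B4*B5) - this is the overall T(s), already in the required normalized form

Final answer: (3*s^3 - s^2 - 6*s - 14)/(3*s^3 + 8*s^2 - 14*s + 8)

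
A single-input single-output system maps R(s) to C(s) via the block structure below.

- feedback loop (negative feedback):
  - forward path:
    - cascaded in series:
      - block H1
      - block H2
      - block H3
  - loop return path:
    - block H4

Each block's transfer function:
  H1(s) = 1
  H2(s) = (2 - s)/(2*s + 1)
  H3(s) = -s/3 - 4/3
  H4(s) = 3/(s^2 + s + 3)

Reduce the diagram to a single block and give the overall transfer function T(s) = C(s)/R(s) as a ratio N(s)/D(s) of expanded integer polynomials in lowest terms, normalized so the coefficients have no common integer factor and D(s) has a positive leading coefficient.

Reducing step by step:

Step 1 - combine H1, H2, H3 in series, giving (s^2 + 2*s - 8)/(6*s + 3)
Step 2 - apply the feedback formula to (H1*H2*H3), H4, giving the overall T(s)

Answer: (s^4 + 3*s^3 - 3*s^2 - 2*s - 24)/(6*s^3 + 12*s^2 + 27*s - 15)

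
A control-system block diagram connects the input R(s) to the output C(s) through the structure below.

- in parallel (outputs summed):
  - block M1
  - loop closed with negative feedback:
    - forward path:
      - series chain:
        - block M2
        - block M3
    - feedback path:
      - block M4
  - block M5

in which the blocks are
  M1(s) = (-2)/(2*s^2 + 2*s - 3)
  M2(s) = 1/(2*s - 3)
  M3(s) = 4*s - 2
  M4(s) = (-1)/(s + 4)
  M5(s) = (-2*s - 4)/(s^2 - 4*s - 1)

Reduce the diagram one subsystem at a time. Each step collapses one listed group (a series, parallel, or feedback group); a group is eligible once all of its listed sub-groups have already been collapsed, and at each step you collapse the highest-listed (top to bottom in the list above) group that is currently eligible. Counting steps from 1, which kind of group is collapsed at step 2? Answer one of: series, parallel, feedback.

Step 1 - combine M2, M3 in series
Step 2 - collapse the loop ((M2*M3) forward, M4 return)
Step 3 - sum the parallel branches M1, [(M2*M3)/(1+(M2*M3)*M4)], M5
At step 2 the group reduced is feedback.

Final answer: feedback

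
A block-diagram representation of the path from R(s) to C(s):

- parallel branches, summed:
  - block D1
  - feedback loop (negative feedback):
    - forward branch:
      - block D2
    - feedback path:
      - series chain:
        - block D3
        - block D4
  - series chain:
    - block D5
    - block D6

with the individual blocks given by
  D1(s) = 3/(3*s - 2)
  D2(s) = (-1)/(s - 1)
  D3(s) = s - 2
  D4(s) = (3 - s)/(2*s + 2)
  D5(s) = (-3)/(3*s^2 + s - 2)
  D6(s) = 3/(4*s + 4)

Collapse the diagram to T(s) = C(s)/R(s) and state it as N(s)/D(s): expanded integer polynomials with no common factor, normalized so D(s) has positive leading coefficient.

The answer is (12*s^4 - 44*s^3 - 87*s^2 + 105*s + 28)/(36*s^5 - 12*s^4 - 44*s^3 + 60*s^2 + 24*s - 32).

Reasoning:
(1) combine D3, D4 in series: (-s^2 + 5*s - 6)/(2*s + 2)
(2) collapse the loop (D2 forward, (D3*D4) return): (-2*s - 2)/(3*s^2 - 5*s + 4)
(3) multiply D5, D6 (series): (-9)/(12*s^3 + 16*s^2 - 4*s - 8)
(4) add D1, [D2/(1+D2*(D3*D4))], (D5*D6) (parallel): this yields T(s), and no further normalization is needed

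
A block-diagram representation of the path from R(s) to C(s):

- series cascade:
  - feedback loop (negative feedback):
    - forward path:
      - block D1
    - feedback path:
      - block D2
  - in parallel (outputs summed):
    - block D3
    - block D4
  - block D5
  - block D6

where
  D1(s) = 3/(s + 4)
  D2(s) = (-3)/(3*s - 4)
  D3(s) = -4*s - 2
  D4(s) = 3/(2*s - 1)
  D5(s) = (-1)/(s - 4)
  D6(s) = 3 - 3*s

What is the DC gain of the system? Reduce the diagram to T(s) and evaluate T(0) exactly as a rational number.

Step 1: collapse the loop (D1 forward, D2 return); result (9*s - 12)/(3*s^2 + 8*s - 25)
Step 2: parallel reduction of D3, D4; result (5 - 8*s^2)/(2*s - 1)
Step 3: multiply [D1/(1+D1*D2)], (D3+D4), D5, D6 (series); result (-216*s^4 + 504*s^3 - 153*s^2 - 315*s + 180)/(6*s^4 - 11*s^3 - 110*s^2 + 257*s - 100)
That last expression is T(s); at s = 0 only the constant terms survive, so T(0) = 180/(-100) = -9/5.

Final answer: -9/5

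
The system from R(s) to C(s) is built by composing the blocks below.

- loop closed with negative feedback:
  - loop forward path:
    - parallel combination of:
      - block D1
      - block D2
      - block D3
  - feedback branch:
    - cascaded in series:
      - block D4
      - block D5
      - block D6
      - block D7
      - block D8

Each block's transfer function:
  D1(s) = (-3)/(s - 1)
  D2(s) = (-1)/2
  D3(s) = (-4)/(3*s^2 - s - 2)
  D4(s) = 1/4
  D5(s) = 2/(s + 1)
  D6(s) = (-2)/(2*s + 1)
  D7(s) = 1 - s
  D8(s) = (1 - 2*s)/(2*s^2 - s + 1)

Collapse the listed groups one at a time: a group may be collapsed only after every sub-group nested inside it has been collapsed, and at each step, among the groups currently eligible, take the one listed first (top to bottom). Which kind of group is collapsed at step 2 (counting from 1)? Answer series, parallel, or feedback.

Reducing step by step:

[1] add D1, D2, D3 (parallel)
[2] cascade D4, D5, D6, D7, D8
[3] collapse the loop ((D1+D2+D3) forward, (D4*D5*D6*D7*D8) return)
So the answer for step 2 is series.

Answer: series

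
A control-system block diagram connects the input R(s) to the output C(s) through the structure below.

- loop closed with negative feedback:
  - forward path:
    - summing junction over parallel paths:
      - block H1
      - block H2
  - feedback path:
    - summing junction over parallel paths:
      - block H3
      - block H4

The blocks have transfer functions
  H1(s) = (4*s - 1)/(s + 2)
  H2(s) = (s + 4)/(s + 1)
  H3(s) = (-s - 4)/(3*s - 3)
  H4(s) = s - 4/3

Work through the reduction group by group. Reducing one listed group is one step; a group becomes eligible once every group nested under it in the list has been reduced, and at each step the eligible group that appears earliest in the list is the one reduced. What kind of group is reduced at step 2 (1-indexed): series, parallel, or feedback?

[1] add H1, H2 (parallel)
[2] add H3, H4 (parallel)
[3] reduce the feedback loop with forward (H1+H2) and return (H3+H4)
The group at step 2 is a parallel group.

Final answer: parallel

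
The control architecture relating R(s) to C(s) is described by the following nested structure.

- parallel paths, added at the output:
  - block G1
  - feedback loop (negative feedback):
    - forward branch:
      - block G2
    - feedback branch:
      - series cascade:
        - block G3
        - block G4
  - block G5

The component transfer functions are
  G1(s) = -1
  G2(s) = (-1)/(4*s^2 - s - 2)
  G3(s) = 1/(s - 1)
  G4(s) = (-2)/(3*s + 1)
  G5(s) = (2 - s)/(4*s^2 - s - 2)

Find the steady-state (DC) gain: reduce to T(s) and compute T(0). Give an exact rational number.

Step 1: reduce the series chain G3, G4 -> (-2)/(3*s^2 - 2*s - 1)
Step 2: close the feedback loop around G2, (G3*G4) -> (-3*s^2 + 2*s + 1)/(12*s^4 - 11*s^3 - 8*s^2 + 5*s + 4)
Step 3: add G1, [G2/(1+G2*(G3*G4))], G5 (parallel) -> (-48*s^6 + 44*s^5 + 68*s^4 - 53*s^3 - 40*s^2 + 15*s + 14)/(48*s^6 - 56*s^5 - 45*s^4 + 50*s^3 + 27*s^2 - 14*s - 8)
The step-3 result is T(s). Setting s = 0: T(0) = 14/(-8) = -7/4.

Final answer: -7/4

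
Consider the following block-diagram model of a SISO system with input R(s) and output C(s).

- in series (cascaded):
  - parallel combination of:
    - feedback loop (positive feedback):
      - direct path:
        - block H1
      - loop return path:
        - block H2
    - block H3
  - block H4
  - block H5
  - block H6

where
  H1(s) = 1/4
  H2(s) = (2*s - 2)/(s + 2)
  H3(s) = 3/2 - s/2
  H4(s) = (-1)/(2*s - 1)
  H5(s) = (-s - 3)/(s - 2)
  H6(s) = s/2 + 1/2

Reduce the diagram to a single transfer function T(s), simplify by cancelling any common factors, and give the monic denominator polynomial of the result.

The answer is s^3 + 5*s^2/2 - 23*s/2 + 5.

Reasoning:
Step 1: reduce the feedback loop with forward H1 and return H2, giving (s + 2)/(2*s + 10)
Step 2: combine [H1/(1-H1*H2)], H3 in parallel, giving (-s^2 - s + 17)/(2*s + 10)
Step 3: multiply ([H1/(1-H1*H2)]+H3), H4, H5, H6 (series), giving (-s^4 - 5*s^3 + 10*s^2 + 65*s + 51)/(8*s^3 + 20*s^2 - 92*s + 40)
That last expression is T(s), already simplified. Scaling its denominator by 1/8 (the reciprocal of the leading coefficient) yields the monic denominator.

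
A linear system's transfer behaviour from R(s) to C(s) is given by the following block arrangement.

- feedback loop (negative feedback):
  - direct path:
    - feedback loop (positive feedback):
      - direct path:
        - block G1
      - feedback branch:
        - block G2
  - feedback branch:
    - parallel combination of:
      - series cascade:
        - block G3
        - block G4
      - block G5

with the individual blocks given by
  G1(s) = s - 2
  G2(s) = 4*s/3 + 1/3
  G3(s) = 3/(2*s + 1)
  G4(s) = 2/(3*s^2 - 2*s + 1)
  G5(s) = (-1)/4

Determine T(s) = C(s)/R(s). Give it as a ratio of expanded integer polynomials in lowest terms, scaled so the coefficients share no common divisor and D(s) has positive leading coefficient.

Step 1. collapse the loop (G1 forward, G2 return): (6 - 3*s)/(4*s^2 - 7*s - 5)
Step 2. series reduction of G3, G4: 6/(6*s^3 - s^2 + 1)
Step 3. sum the parallel branches (G3*G4), G5: (-6*s^3 + s^2 + 23)/(24*s^3 - 4*s^2 + 4)
Step 4. close the feedback loop around [G1/(1-G1*G2)], ((G3*G4)+G5), which is the overall transfer function T(s) = C(s)/R(s) in lowest terms

Therefore the answer is (-72*s^4 + 156*s^3 - 24*s^2 - 12*s + 24)/(96*s^5 - 166*s^4 - 131*s^3 + 42*s^2 - 97*s + 118).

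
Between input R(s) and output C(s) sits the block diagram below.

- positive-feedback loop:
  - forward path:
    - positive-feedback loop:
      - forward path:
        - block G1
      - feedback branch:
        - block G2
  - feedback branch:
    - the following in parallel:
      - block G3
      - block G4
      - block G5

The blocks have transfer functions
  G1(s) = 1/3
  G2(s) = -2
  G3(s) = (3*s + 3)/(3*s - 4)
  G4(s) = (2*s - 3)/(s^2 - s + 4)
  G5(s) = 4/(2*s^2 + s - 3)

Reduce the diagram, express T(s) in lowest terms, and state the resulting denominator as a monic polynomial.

Answer: s^5 - 35*s^4/12 + 29*s^3/8 + 31*s^2/24 - 18*s + 47/3

Working:
Step 1: collapse the loop (G1 forward, G2 return) gives 1/5
Step 2: parallel reduction of G3, G4, G5 gives (6*s^5 + 15*s^4 - 7*s^3 - 6*s^2 + 112*s - 136)/(6*s^5 - 11*s^4 + 16*s^3 + 5*s^2 - 64*s + 48)
Step 3: reduce the feedback loop with forward [G1/(1-G1*G2)] and return (G3+G4+G5) gives (6*s^5 - 11*s^4 + 16*s^3 + 5*s^2 - 64*s + 48)/(24*s^5 - 70*s^4 + 87*s^3 + 31*s^2 - 432*s + 376)
That last expression is T(s), already simplified. Scaling its denominator by 1/24 (the reciprocal of the leading coefficient) yields the monic denominator.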